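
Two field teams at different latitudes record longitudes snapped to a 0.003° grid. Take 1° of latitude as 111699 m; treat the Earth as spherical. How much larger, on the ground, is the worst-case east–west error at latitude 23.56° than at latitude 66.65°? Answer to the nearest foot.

With a 0.003° grid the true value lies within half a step, ±0.003°/2 = ±0.0015°, of the stored one.
At 23.56°: 0.0015° × 111699 × cos 23.56° = 0.0015 × 111699 × 0.9166 ≈ 153.58 m.
At 66.65°: 0.0015° × 111699 × cos 66.65° = 0.0015 × 111699 × 0.3963 ≈ 66.407 m.
So the lower-latitude error exceeds the higher by 153.58 − 66.407 = 87.175 m.
In feet: 87.1747 m ÷ 0.3048 ≈ 286.01 ft.

286 feet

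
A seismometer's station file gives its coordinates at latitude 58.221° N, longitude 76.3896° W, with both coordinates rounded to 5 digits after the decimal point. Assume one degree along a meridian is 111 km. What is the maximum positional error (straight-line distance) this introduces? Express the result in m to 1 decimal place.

Rounding to 5 decimal places leaves each coordinate within ±5e-06° of the true value.
Latitude error → 5e-06 × 111000 = 0.555 m along the meridian.
E–W at 58.221°: 5e-06° × 111000 × cos 58.221° = 5e-06 × 111000 × 0.5266 ≈ 0.292288 m.
Worst case both components are at the extreme and orthogonal: √(0.555² + 0.292288²) ≈ 0.627262 m.

0.6 m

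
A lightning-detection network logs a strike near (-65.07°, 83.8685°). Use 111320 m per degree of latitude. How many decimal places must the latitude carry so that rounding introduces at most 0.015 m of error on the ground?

7 decimal places

One degree of latitude covers 111320 m.
With N decimal places the half-ulp bound is 0.5·10⁻ᴺ°, or 0.5·10⁻ᴺ × 111320 m on the ground.
Setting 55660 × 10⁻ᴺ ≤ 0.015 gives 10ᴺ ≥ 3.711e+06, i.e. N ≥ 6.57.
N = 6 would give 0.0557 m (too coarse); N = 7 gives 0.00557 m ≤ 0.015 m.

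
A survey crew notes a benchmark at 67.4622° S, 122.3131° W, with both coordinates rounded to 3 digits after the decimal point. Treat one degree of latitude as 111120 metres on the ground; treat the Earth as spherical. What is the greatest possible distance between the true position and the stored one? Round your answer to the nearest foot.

Rounding to 3 decimal places leaves each coordinate within ±0.0005° of the true value.
Latitude error → 0.0005 × 111120 = 55.56 m along the meridian.
E–W at 67.4622°: 0.0005° × 111120 × cos 67.4622° = 0.0005 × 111120 × 0.3833 ≈ 21.2958 m.
Worst case both components are at the extreme and orthogonal: √(55.56² + 21.2958²) ≈ 59.5015 m.
Converting: 59.5015 m × 3.2808 ft/m ≈ 195.21 ft.

195 feet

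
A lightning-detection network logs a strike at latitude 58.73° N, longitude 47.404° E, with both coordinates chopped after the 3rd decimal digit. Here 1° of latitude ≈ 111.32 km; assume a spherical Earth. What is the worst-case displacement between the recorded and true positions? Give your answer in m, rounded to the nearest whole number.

125 m

Truncating at 3 decimal places can drop up to a full unit in the last place, so each coordinate may be off by as much as 0.001°.
North–south component: 0.001° × 111320 = 111.32 m.
E–W at 58.73°: 0.001° × 111320 × cos 58.73° = 0.001 × 111320 × 0.5191 ≈ 57.7831 m.
Worst case both components are at the extreme and orthogonal: √(111.32² + 57.7831²) ≈ 125.423 m.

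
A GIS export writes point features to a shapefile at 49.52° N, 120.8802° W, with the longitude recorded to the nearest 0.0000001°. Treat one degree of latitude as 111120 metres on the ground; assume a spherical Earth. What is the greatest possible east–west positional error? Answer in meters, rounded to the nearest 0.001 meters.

Rounding to 7 decimal places leaves the longitude within ±5e-08° of the true value.
One degree of longitude at 49.52° is 111120 × cos 49.52° ≈ 111120 × 0.6492 = 72137.2 m.
So at most 5e-08° × 72137.2 ≈ 0.00360686 m east–west.

0.004 meters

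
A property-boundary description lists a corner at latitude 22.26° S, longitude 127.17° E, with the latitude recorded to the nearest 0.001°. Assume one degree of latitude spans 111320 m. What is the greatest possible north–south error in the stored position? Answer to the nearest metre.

Rounding to 3 decimal places leaves the latitude within ±0.0005° of the true value.
So the N–S error is at most 0.0005 × 111320 = 55.66 m.

56 metres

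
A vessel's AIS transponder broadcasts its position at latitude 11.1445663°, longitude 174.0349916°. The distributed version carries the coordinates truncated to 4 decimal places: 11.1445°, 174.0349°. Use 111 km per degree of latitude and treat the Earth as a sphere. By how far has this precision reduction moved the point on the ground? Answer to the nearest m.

The latitude changed by +0.0000663° and the longitude by +0.0000916°.
N–S: 0.0000663° × 111000 m/° = 7.3593 m.
E–W at 11.1445°: 0.0000916° × 111000 × cos 11.1445° = 0.0000916 × 111000 × 0.9811 ≈ 9.97587 m.
Combined displacement = (7.3593² + 9.97587²)^½ ≈ 12.3967 m.

12 m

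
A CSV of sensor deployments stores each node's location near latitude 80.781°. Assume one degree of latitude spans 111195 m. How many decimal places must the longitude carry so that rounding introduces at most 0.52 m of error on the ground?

5

At 80.781° one degree of longitude covers 111195 × cos 80.781° ≈ 111195 × 0.1602 ≈ 17814.4 m.
N decimal places → at most half a unit in the last place, 0.5 × 10⁻ᴺ° = 17814.4/2 × 10⁻ᴺ m.
Need 0.5 × 17814.4 × 10⁻ᴺ ≤ 0.52 → 10⁻ᴺ ≤ 5.838e-05, so N ≥ 4.23.
At 4 places the error can reach 0.891 m, but 5 places keeps it to 0.0891 m.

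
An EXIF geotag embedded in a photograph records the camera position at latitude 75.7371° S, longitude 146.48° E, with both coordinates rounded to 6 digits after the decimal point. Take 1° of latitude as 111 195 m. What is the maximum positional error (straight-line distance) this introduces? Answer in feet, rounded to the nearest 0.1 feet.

0.2 feet

Rounding to 6 decimal places leaves each coordinate within ±5e-07° of the true value.
N–S: 5e-07° × 111195 m/° = 0.0555975 m.
Longitude error → 5e-07 × 111195 × cos 75.7371° = 5e-07 × 111195 × 0.2464 ≈ 0.0136976 m.
Worst case both components are at the extreme and orthogonal: √(0.0555975² + 0.0136976²) ≈ 0.05726 m.
In feet: 0.05726 m ÷ 0.3048 ≈ 0.18786 ft.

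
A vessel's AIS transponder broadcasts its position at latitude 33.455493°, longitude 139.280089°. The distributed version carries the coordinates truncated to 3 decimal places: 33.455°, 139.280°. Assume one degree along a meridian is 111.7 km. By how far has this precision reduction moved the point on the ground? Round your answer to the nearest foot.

The latitude changed by +0.000493° and the longitude by +0.000089°.
North–south shift: 0.000493 × 111700 = 55.0681 m.
East–west at this latitude: 0.000089° × 111700 × cos 33.455° ≈ 0.000089 × 93193.4 = 8.29422 m.
Distance: √(55.0681² + 8.29422²) ≈ 55.6892 m.
In feet: 55.6892 m ÷ 0.3048 ≈ 182.71 ft.

183 feet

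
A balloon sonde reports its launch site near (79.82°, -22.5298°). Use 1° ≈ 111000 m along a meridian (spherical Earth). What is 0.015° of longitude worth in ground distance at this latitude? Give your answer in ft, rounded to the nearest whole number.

965 ft

0.015° of longitude at 79.82° is 0.015 × 111000 × cos 79.82° ≈ 0.015 × 19618.3 = 294.274 m.
Converting: 294.274 m × 3.2808 ft/m ≈ 965.47 ft.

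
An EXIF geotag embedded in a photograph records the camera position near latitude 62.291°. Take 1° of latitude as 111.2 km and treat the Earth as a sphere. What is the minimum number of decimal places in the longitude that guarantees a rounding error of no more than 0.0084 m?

At 62.291° one degree of longitude covers 111200 × cos 62.291° ≈ 111200 × 0.4650 ≈ 51705.9 m.
With N decimal places the half-ulp bound is 0.5·10⁻ᴺ°, or 0.5·10⁻ᴺ × 51705.9 m on the ground.
Setting 25853 × 10⁻ᴺ ≤ 0.0084 gives 10ᴺ ≥ 3.078e+06, i.e. N ≥ 6.49.
So 7 decimal places suffice (0.00259 m); 6 would allow up to 0.0259 m.

7 decimal places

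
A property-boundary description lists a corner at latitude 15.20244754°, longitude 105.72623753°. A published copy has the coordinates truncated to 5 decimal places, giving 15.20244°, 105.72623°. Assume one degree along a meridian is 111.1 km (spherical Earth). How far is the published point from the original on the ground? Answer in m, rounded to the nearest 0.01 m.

1.16 m

The latitude changed by +0.00000754° and the longitude by +0.00000753°.
North–south shift: 0.00000754 × 111100 = 0.837694 m.
East–west at this latitude: 0.00000753° × 111100 × cos 15.2024° ≈ 0.00000753 × 107212 = 0.807307 m.
Combined displacement = (0.837694² + 0.807307²)^½ ≈ 1.16339 m.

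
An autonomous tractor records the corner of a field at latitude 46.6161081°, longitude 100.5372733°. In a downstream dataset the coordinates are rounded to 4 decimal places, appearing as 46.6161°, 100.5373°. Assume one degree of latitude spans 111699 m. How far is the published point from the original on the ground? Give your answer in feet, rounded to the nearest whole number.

The latitude changed by +0.0000081° and the longitude by -0.0000267°.
N–S: 0.0000081° × 111699 m/° = 0.904762 m.
E–W at 46.6161°: -0.0000267° × 111699 × cos 46.6161° = -0.0000267 × 111699 × 0.6869 ≈ -2.04854 m.
Combined displacement = (0.904762² + 2.04854²)^½ ≈ 2.23944 m.
Converting: 2.23944 m × 3.2808 ft/m ≈ 7.3472 ft.

7 feet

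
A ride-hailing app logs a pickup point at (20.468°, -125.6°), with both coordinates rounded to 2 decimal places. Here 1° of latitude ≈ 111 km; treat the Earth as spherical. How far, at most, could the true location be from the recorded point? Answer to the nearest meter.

Rounding to 2 decimal places leaves each coordinate within ±0.005° of the true value.
Latitude error → 0.005 × 111000 = 555 m along the meridian.
Longitude error → 0.005 × 111000 × cos 20.468° = 0.005 × 111000 × 0.9369 ≈ 519.962 m.
Combining orthogonally: (555² + 519.962²)^½ ≈ 760.516 m.

761 meters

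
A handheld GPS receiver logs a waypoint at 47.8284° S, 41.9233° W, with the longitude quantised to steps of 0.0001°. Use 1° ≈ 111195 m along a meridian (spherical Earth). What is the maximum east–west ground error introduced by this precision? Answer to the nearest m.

4 m

With a 0.0001° grid the true value lies within half a step, ±0.0001°/2 = ±5e-05°, of the stored one.
Parallels shrink by cos φ, so at 47.8284° a degree of longitude is 111195 × 0.6714 ≈ 74651.1 m.
East–west error: 5e-05° × 74651.1 m/° ≈ 3.73256 m.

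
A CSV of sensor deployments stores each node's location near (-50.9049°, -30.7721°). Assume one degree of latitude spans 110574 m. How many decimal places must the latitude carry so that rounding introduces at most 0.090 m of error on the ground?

6 decimal places

One degree of latitude covers 110574 m.
With N decimal places the half-ulp bound is 0.5·10⁻ᴺ°, or 0.5·10⁻ᴺ × 110574 m on the ground.
Need 0.5 × 110574 × 10⁻ᴺ ≤ 0.090 → 10⁻ᴺ ≤ 1.628e-06, so N ≥ 5.79.
N = 5 would give 0.553 m (too coarse); N = 6 gives 0.0553 m ≤ 0.090 m.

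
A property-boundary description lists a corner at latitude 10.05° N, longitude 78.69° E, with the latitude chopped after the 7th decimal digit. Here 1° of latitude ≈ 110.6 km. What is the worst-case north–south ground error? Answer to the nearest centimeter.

1 centimeters

Truncating at 7 decimal places can drop up to a full unit in the last place, so the latitude may be off by as much as 1e-07°.
North–south distance: 1e-07° × 110600 m/° = 0.01106 m.
That is 0.01106 m = 1.106 cm.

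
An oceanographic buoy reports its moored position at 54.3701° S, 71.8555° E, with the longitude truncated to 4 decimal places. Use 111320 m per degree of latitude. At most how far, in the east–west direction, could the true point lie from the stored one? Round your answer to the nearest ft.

21 ft

Truncating at 4 decimal places can drop up to a full unit in the last place, so the longitude may be off by as much as 0.0001°.
At latitude 54.3701° a degree of longitude spans 111320 m × cos 54.3701° = 111320 × 0.5825 ≈ 64849.2 m.
So at most 0.0001° × 64849.2 ≈ 6.48492 m east–west.
Converting: 6.48492 m × 3.2808 ft/m ≈ 21.276 ft.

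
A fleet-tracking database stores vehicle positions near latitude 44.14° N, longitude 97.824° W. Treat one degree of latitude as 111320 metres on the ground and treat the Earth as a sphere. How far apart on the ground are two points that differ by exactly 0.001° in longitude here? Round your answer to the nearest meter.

0.001° of longitude at 44.14° is 0.001 × 111320 × cos 44.14° ≈ 0.001 × 79887.7 = 79.8877 m.

80 meters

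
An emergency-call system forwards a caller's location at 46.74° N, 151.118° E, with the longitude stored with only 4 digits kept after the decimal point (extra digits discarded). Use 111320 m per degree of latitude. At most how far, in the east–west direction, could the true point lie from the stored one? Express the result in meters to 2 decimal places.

Truncating at 4 decimal places can drop up to a full unit in the last place, so the longitude may be off by as much as 0.0001°.
One degree of longitude at 46.74° is 111320 × cos 46.74° ≈ 111320 × 0.6853 = 76288.7 m.
Maximum E–W displacement: 0.0001 × 76288.7 = 7.62887 m.

7.63 meters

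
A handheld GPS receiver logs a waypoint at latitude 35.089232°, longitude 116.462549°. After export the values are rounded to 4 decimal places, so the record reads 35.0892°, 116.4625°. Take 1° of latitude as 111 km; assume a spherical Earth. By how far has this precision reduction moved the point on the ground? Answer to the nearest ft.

The latitude changed by +0.000032° and the longitude by +0.000049°.
N–S: 0.000032° × 111000 m/° = 3.552 m.
East–west at this latitude: 0.000049° × 111000 × cos 35.0892° ≈ 0.000049 × 90826.6 = 4.45051 m.
Distance: √(3.552² + 4.45051²) ≈ 5.69418 m.
Converting: 5.69418 m × 3.2808 ft/m ≈ 18.682 ft.

19 ft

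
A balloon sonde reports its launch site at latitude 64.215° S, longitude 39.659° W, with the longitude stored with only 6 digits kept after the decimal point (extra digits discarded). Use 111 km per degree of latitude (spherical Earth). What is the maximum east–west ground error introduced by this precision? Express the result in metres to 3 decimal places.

Truncating at 6 decimal places can drop up to a full unit in the last place, so the longitude may be off by as much as 1e-06°.
At latitude 64.215° a degree of longitude spans 111000 m × cos 64.215° = 111000 × 0.4350 ≈ 48284.5 m.
So at most 1e-06° × 48284.5 ≈ 0.0482845 m east–west.

0.048 metres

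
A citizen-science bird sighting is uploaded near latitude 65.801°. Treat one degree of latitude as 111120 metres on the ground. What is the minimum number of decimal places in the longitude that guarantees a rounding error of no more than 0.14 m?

At 65.801° one degree of longitude covers 111120 × cos 65.801° ≈ 111120 × 0.4099 ≈ 45548.9 m.
Rounding to N decimal places gives at most 0.5 × 10⁻ᴺ degrees of error, i.e. 0.5 × 10⁻ᴺ × 45548.9 m.
Setting 22774.4 × 10⁻ᴺ ≤ 0.14 gives 10ᴺ ≥ 1.627e+05, i.e. N ≥ 5.21.
So 6 decimal places suffice (0.0228 m); 5 would allow up to 0.228 m.

6 decimal places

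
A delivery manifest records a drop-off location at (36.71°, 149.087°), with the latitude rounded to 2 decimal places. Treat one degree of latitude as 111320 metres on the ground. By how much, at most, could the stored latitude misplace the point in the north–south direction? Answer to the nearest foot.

Rounding to 2 decimal places leaves the latitude within ±0.005° of the true value.
So the N–S error is at most 0.005 × 111320 = 556.6 m.
In feet: 556.6 m ÷ 0.3048 ≈ 1826.1 ft.

1826 feet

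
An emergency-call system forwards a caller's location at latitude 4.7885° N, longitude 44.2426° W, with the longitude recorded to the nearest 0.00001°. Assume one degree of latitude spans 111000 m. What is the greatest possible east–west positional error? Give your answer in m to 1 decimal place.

Rounding to 5 decimal places leaves the longitude within ±5e-06° of the true value.
One degree of longitude at 4.7885° is 111000 × cos 4.7885° ≈ 111000 × 0.9965 = 110613 m.
East–west error: 5e-06° × 110613 m/° ≈ 0.553063 m.

0.6 m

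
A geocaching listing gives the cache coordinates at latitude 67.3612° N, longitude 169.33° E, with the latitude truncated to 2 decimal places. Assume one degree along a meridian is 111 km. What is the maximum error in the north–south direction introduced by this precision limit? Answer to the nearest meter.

Truncating at 2 decimal places can drop up to a full unit in the last place, so the latitude may be off by as much as 0.01°.
So the N–S error is at most 0.01 × 111000 = 1110 m.

1110 meters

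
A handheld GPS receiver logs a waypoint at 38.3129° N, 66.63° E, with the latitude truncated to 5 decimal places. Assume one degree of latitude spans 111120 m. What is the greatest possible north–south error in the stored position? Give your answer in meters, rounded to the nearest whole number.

1 meters

Truncating at 5 decimal places can drop up to a full unit in the last place, so the latitude may be off by as much as 1e-05°.
So the N–S error is at most 1e-05 × 111120 = 1.1112 m.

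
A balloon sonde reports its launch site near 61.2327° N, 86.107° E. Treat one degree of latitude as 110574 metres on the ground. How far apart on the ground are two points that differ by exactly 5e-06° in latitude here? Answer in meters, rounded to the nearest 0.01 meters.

0.55 meters

5e-06° × 110574 m/° = 0.55287 m.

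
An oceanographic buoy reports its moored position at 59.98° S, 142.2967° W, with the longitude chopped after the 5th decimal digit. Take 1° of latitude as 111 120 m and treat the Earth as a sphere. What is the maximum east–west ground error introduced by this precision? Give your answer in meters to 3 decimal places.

0.556 meters

Truncating at 5 decimal places can drop up to a full unit in the last place, so the longitude may be off by as much as 1e-05°.
Parallels shrink by cos φ, so at 59.98° a degree of longitude is 111120 × 0.5003 ≈ 55593.6 m.
Maximum E–W displacement: 1e-05 × 55593.6 = 0.555936 m.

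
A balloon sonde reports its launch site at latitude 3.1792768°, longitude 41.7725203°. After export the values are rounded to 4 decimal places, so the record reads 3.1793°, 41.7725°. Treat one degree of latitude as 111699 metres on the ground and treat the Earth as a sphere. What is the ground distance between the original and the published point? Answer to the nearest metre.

Δlat = 3.1792768 − 3.1793 = -0.0000232°; Δlon = 41.7725203 − 41.7725 = +0.0000203°.
N–S: -0.0000232° × 111699 m/° = -2.59142 m.
East–west at this latitude: 0.0000203° × 111699 × cos 3.1793° ≈ 0.0000203 × 111527 = 2.264 m.
Hypotenuse of the two orthogonal shifts: √(2.59142² + 2.264²) = 3.4411 m.

3 metres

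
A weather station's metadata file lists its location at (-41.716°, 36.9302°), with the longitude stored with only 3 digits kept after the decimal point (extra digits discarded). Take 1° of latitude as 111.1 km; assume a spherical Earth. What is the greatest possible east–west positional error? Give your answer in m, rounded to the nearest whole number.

Truncating at 3 decimal places can drop up to a full unit in the last place, so the longitude may be off by as much as 0.001°.
One degree of longitude at 41.716° is 111100 × cos 41.716° ≈ 111100 × 0.7465 = 82930.9 m.
East–west error: 0.001° × 82930.9 m/° ≈ 82.9309 m.

83 m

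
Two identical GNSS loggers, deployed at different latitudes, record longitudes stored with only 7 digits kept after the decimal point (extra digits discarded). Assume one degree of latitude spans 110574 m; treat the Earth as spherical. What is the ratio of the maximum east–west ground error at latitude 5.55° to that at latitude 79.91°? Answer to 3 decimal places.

5.681

Truncating at 7 decimal places can drop up to a full unit in the last place, so the longitude may be off by as much as 1e-07°.
Error at 5.55° = 1e-07° × 110574 × cos 5.55° ≈ 0.011057 × 0.9953 = 0.011006 m.
Error at 79.91° = 1e-07° × 110574 × cos 79.91° ≈ 0.011057 × 0.1752 = 0.0019372 m.
The ratio reduces to cos 5.55° / cos 79.91° = 0.9953/0.1752 ≈ 5.6812.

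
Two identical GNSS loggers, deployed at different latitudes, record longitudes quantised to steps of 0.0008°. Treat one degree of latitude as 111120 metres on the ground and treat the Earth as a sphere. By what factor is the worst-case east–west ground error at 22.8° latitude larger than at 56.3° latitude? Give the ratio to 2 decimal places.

With a 0.0008° grid the true value lies within half a step, ±0.0008°/2 = ±0.0004°, of the stored one.
At 22.8°: 0.0004° × 111120 × cos 22.8° = 0.0004 × 111120 × 0.9219 ≈ 40.975 m.
At 56.3°: 0.0004° × 111120 × cos 56.3° = 0.0004 × 111120 × 0.5548 ≈ 24.662 m.
The ratio reduces to cos 22.8° / cos 56.3° = 0.9219/0.5548 ≈ 1.6615.

1.66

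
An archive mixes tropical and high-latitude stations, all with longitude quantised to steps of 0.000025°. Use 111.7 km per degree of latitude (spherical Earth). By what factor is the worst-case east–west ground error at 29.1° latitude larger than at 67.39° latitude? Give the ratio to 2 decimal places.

With a 0.000025° grid the true value lies within half a step, ±0.000025°/2 = ±1.25e-05°, of the stored one.
Error at 29.1° = 1.25e-05° × 111700 × cos 29.1° ≈ 1.3962 × 0.8738 = 1.22 m.
Error at 67.39° = 1.25e-05° × 111700 × cos 67.39° ≈ 1.3962 × 0.3845 = 0.5368 m.
The ratio reduces to cos 29.1° / cos 67.39° = 0.8738/0.3845 ≈ 2.2727.

2.27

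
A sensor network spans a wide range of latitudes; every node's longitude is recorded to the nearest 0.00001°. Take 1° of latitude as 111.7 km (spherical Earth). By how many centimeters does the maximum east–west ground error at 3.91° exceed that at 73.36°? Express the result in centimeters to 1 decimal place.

Rounding to 5 decimal places leaves the longitude within ±5e-06° of the true value.
At 3.91°: 5e-06° × 111700 × cos 3.91° = 5e-06 × 111700 × 0.9977 ≈ 0.5572 m.
At 73.36°: 5e-06° × 111700 × cos 73.36° = 5e-06 × 111700 × 0.2864 ≈ 0.15993 m.
So the lower-latitude error exceeds the higher by 0.5572 − 0.15993 = 0.39727 m.
That is 0.397269 m = 39.727 cm.

39.7 centimeters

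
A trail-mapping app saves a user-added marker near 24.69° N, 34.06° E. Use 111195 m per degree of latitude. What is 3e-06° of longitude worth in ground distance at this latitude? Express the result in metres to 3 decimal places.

At 24.69° a degree of longitude is 111195 × cos 24.69° ≈ 101030 m, so 3e-06° corresponds to 0.303089 m.

0.303 metres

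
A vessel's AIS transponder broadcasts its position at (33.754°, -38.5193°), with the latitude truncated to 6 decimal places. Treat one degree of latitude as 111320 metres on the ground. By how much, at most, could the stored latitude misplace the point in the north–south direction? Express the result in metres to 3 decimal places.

0.111 metres

Truncating at 6 decimal places can drop up to a full unit in the last place, so the latitude may be off by as much as 1e-06°.
So the N–S error is at most 1e-06 × 111320 = 0.11132 m.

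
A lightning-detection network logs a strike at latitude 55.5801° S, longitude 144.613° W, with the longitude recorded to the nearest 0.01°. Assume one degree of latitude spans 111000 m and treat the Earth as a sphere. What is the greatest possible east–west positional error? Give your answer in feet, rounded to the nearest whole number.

Rounding to 2 decimal places leaves the longitude within ±0.005° of the true value.
One degree of longitude at 55.5801° is 111000 × cos 55.5801° ≈ 111000 × 0.5653 = 62743.1 m.
Maximum E–W displacement: 0.005 × 62743.1 = 313.716 m.
In feet: 313.716 m ÷ 0.3048 ≈ 1029.3 ft.

1029 feet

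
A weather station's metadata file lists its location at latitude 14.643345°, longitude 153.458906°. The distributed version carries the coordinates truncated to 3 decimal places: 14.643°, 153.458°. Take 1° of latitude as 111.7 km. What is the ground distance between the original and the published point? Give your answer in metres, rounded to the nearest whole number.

105 metres

Δlat = 14.643345 − 14.643 = +0.000345°; Δlon = 153.458906 − 153.458 = +0.000906°.
N–S: 0.000345° × 111700 m/° = 38.5365 m.
East–west at this latitude: 0.000906° × 111700 × cos 14.643° ≈ 0.000906 × 108072 = 97.9132 m.
Distance: √(38.5365² + 97.9132²) ≈ 105.224 m.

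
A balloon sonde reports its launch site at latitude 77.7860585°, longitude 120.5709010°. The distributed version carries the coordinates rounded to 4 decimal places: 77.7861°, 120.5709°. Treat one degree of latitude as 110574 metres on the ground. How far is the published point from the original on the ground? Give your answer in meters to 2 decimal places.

Δlat = 77.7860585 − 77.7861 = -0.0000415°; Δlon = 120.5709010 − 120.5709 = +0.0000010°.
N–S: -0.0000415° × 110574 m/° = -4.58882 m.
E–W at 77.7861°: 0.0000010° × 110574 × cos 77.7861° = 0.0000010 × 110574 × 0.2116 ≈ 0.0233932 m.
Distance: √(4.58882² + 0.0233932²) ≈ 4.58888 m.

4.59 meters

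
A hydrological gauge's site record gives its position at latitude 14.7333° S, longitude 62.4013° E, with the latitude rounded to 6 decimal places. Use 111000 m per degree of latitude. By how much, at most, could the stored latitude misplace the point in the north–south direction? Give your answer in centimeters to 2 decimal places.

5.55 centimeters

Rounding to 6 decimal places leaves the latitude within ±5e-07° of the true value.
Along the meridian that is 5e-07° × 111000 m/° = 0.0555 m.
That is 0.0555 m = 5.55 cm.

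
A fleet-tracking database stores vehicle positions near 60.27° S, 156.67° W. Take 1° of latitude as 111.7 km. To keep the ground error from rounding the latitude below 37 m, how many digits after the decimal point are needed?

4 decimal places

One degree of latitude covers 111700 m.
Rounding to N decimal places gives at most 0.5 × 10⁻ᴺ degrees of error, i.e. 0.5 × 10⁻ᴺ × 111700 m.
Need 0.5 × 111700 × 10⁻ᴺ ≤ 37 → 10⁻ᴺ ≤ 6.625e-04, so N ≥ 3.18.
N = 3 would give 55.9 m (too coarse); N = 4 gives 5.58 m ≤ 37 m.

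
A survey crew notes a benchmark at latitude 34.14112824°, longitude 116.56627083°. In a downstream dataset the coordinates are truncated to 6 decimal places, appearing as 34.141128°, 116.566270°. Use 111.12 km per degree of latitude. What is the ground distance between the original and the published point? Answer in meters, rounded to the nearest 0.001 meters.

0.081 meters

Δlat = 34.14112824 − 34.141128 = +0.00000024°; Δlon = 116.56627083 − 116.566270 = +0.00000083°.
North–south shift: 0.00000024 × 111120 = 0.0266688 m.
East–west at this latitude: 0.00000083° × 111120 × cos 34.1411° ≈ 0.00000083 × 91969.3 = 0.0763345 m.
Combined displacement = (0.0266688² + 0.0763345²)^½ ≈ 0.0808591 m.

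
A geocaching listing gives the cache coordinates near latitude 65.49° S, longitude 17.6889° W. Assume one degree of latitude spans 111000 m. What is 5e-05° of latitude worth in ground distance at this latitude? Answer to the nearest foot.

18 feet

5e-05° × 111000 m/° = 5.55 m.
Converting: 5.55 m × 3.2808 ft/m ≈ 18.209 ft.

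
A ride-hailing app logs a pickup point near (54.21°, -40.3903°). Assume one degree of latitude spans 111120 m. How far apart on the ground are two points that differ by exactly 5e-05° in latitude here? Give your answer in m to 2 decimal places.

5.56 m

Along a meridian 5e-05° is 5e-05 × 111120 = 5.556 m.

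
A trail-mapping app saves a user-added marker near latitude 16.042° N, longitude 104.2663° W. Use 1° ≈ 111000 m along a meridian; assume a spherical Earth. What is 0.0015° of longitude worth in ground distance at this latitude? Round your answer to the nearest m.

At 16.042° a degree of longitude is 111000 × cos 16.042° ≈ 106678 m, so 0.0015° corresponds to 160.016 m.

160 m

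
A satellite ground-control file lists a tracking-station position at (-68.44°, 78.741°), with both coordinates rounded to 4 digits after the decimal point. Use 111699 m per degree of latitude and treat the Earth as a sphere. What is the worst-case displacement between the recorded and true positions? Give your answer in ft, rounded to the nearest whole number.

Rounding to 4 decimal places leaves each coordinate within ±5e-05° of the true value.
Latitude error → 5e-05 × 111699 = 5.58495 m along the meridian.
Longitude error → 5e-05 × 111699 × cos 68.44° = 5e-05 × 111699 × 0.3675 ≈ 2.05233 m.
Combining orthogonally: (5.58495² + 2.05233²)^½ ≈ 5.9501 m.
In feet: 5.9501 m ÷ 0.3048 ≈ 19.521 ft.

20 ft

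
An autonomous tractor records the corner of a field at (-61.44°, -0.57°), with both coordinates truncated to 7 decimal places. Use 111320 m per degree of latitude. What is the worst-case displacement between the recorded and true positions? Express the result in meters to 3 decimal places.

0.012 meters

Truncating at 7 decimal places can drop up to a full unit in the last place, so each coordinate may be off by as much as 1e-07°.
N–S: 1e-07° × 111320 m/° = 0.011132 m.
E–W at 61.44°: 1e-07° × 111320 × cos 61.44° = 1e-07 × 111320 × 0.4781 ≈ 0.00532197 m.
Worst case both components are at the extreme and orthogonal: √(0.011132² + 0.00532197²) ≈ 0.0123388 m.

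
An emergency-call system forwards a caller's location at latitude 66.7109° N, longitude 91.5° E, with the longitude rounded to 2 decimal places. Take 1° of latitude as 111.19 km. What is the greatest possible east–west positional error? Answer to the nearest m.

220 m

Rounding to 2 decimal places leaves the longitude within ±0.005° of the true value.
Parallels shrink by cos φ, so at 66.7109° a degree of longitude is 111190 × 0.3954 ≈ 43961.3 m.
So at most 0.005° × 43961.3 ≈ 219.806 m east–west.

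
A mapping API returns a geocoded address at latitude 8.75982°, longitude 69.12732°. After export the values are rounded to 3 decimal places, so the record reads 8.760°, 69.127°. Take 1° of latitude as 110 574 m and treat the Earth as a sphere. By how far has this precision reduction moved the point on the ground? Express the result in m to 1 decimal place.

40.2 m

Δlat = 8.75982 − 8.760 = -0.00018°; Δlon = 69.12732 − 69.127 = +0.00032°.
N–S: -0.00018° × 110574 m/° = -19.9033 m.
E–W at 8.76°: 0.00032° × 110574 × cos 8.76° = 0.00032 × 110574 × 0.9883 ≈ 34.9709 m.
Distance: √(19.9033² + 34.9709²) ≈ 40.2381 m.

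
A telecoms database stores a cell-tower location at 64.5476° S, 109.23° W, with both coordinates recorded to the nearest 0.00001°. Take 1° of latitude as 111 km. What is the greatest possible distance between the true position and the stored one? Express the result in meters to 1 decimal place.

Rounding to 5 decimal places leaves each coordinate within ±5e-06° of the true value.
North–south component: 5e-06° × 111000 = 0.555 m.
E–W at 64.5476°: 5e-06° × 111000 × cos 64.5476° = 5e-06 × 111000 × 0.4298 ≈ 0.238517 m.
Combining orthogonally: (0.555² + 0.238517²)^½ ≈ 0.604082 m.

0.6 meters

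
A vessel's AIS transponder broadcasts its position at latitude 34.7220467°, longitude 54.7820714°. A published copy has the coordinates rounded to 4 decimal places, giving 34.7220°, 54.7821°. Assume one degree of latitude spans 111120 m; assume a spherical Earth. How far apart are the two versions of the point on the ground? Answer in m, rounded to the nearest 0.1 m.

The latitude changed by +0.0000467° and the longitude by -0.0000286°.
N–S: 0.0000467° × 111120 m/° = 5.1893 m.
E–W at 34.722°: -0.0000286° × 111120 × cos 34.722° = -0.0000286 × 111120 × 0.8219 ≈ -2.61211 m.
Hypotenuse of the two orthogonal shifts: √(5.1893² + 2.61211²) = 5.80964 m.

5.8 m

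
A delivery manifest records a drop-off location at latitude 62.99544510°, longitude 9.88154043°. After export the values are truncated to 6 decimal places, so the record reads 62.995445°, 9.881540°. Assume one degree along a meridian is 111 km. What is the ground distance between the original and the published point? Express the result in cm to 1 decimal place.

2.4 cm

The latitude changed by +0.00000010° and the longitude by +0.00000043°.
North–south shift: 0.00000010 × 111000 = 0.0111 m.
E–W at 62.9954°: 0.00000043° × 111000 × cos 62.9954° = 0.00000043 × 111000 × 0.4541 ≈ 0.0216723 m.
Combined displacement = (0.0111² + 0.0216723²)^½ ≈ 0.0243496 m.
That is 0.0243496 m = 2.435 cm.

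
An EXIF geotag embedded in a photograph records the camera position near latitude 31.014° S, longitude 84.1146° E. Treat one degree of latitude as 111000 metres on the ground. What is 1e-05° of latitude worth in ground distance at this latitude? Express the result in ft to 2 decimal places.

3.64 ft

Along a meridian 1e-05° is 1e-05 × 111000 = 1.11 m.
In feet: 1.11 m ÷ 0.3048 ≈ 3.6417 ft.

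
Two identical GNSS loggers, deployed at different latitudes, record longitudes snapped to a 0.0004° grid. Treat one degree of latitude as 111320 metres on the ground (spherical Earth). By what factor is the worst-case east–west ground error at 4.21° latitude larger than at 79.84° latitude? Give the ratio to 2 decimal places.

With a 0.0004° grid the true value lies within half a step, ±0.0004°/2 = ±0.0002°, of the stored one.
Error at 4.21° = 0.0002° × 111320 × cos 4.21° ≈ 22.264 × 0.9973 = 22.204 m.
Error at 79.84° = 0.0002° × 111320 × cos 79.84° ≈ 22.264 × 0.1764 = 3.9273 m.
The ratio reduces to cos 4.21° / cos 79.84° = 0.9973/0.1764 ≈ 5.6537.

5.65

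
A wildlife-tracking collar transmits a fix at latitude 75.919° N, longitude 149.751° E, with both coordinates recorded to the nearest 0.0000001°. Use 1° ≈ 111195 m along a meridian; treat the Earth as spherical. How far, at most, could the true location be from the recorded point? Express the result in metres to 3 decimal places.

0.006 metres

Rounding to 7 decimal places leaves each coordinate within ±5e-08° of the true value.
N–S: 5e-08° × 111195 m/° = 0.00555975 m.
East–west component at 75.919°: 5e-08° × 111195 × cos 75.919° ≈ 5e-08 × 27053 ≈ 0.00135265 m.
Combining orthogonally: (0.00555975² + 0.00135265²)^½ ≈ 0.00572193 m.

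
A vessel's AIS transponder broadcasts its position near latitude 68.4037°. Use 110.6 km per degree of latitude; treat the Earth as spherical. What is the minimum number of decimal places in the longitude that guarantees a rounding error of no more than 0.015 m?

At 68.4037° one degree of longitude covers 110600 × cos 68.4037° ≈ 110600 × 0.3681 ≈ 40707.9 m.
With N decimal places the half-ulp bound is 0.5·10⁻ᴺ°, or 0.5·10⁻ᴺ × 40707.9 m on the ground.
Setting 20354 × 10⁻ᴺ ≤ 0.015 gives 10ᴺ ≥ 1.357e+06, i.e. N ≥ 6.13.
N = 6 would give 0.0204 m (too coarse); N = 7 gives 0.00204 m ≤ 0.015 m.

7 decimal places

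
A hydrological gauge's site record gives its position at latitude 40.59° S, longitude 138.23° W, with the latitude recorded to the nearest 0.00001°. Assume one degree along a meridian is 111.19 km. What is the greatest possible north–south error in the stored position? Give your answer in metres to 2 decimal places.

0.56 metres

Rounding to 5 decimal places leaves the latitude within ±5e-06° of the true value.
North–south distance: 5e-06° × 111190 m/° = 0.55595 m.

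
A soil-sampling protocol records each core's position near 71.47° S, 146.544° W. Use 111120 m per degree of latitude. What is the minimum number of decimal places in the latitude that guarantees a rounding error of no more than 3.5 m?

One degree of latitude covers 111120 m.
With N decimal places the half-ulp bound is 0.5·10⁻ᴺ°, or 0.5·10⁻ᴺ × 111120 m on the ground.
Need 0.5 × 111120 × 10⁻ᴺ ≤ 3.5 → 10⁻ᴺ ≤ 6.299e-05, so N ≥ 4.20.
N = 4 would give 5.56 m (too coarse); N = 5 gives 0.556 m ≤ 3.5 m.

5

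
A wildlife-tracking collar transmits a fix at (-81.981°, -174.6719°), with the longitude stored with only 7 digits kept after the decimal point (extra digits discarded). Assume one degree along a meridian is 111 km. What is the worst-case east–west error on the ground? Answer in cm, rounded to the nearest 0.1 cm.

0.2 cm

Truncating at 7 decimal places can drop up to a full unit in the last place, so the longitude may be off by as much as 1e-07°.
At latitude 81.981° a degree of longitude spans 111000 m × cos 81.981° = 111000 × 0.1395 ≈ 15484.7 m.
East–west error: 1e-07° × 15484.7 m/° ≈ 0.00154847 m.
That is 0.00154847 m = 0.15485 cm.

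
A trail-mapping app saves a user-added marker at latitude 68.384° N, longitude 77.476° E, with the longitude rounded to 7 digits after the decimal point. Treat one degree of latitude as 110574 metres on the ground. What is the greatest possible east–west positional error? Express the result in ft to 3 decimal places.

Rounding to 7 decimal places leaves the longitude within ±5e-08° of the true value.
At latitude 68.384° a degree of longitude spans 110574 m × cos 68.384° = 110574 × 0.3684 ≈ 40733.7 m.
So at most 5e-08° × 40733.7 ≈ 0.00203669 m east–west.
In feet: 0.00203669 m ÷ 0.3048 ≈ 0.006682 ft.

0.007 ft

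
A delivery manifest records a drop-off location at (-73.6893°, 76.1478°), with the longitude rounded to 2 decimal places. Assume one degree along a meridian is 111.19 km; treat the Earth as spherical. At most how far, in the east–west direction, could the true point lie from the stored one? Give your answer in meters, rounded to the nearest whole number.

156 meters

Rounding to 2 decimal places leaves the longitude within ±0.005° of the true value.
Parallels shrink by cos φ, so at 73.6893° a degree of longitude is 111190 × 0.2808 ≈ 31227.3 m.
East–west error: 0.005° × 31227.3 m/° ≈ 156.136 m.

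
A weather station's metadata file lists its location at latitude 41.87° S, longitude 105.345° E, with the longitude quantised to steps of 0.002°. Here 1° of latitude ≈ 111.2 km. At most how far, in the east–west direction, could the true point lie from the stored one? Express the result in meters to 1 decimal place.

82.8 meters

With a 0.002° grid the true value lies within half a step, ±0.002°/2 = ±0.001°, of the stored one.
One degree of longitude at 41.87° is 111200 × cos 41.87° ≈ 111200 × 0.7447 = 82806.3 m.
Maximum E–W displacement: 0.001 × 82806.3 = 82.8063 m.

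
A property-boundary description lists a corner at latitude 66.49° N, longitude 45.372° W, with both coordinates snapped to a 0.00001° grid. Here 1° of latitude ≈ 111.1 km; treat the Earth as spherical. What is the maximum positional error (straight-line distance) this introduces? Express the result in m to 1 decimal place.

With a 0.00001° grid the true value lies within half a step, ±0.00001°/2 = ±5e-06°, of the stored one.
Latitude error → 5e-06 × 111100 = 0.5555 m along the meridian.
Longitude error → 5e-06 × 111100 × cos 66.49° = 5e-06 × 111100 × 0.3989 ≈ 0.221594 m.
The two errors are perpendicular, so the maximum displacement is √(0.5555² + 0.221594²) ≈ 0.598067 m.

0.6 m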